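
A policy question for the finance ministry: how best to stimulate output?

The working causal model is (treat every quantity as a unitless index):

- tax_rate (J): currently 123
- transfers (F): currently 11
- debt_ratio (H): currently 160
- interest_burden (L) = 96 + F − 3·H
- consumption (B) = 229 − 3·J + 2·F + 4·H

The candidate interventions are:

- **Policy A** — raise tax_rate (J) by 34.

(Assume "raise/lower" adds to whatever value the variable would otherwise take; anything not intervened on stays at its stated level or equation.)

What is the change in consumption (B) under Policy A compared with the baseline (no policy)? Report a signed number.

-102

Baseline:
  J = 123
  F = 11
  H = 160
  B = 229 − 3·123 + 2·11 + 4·160 = 522
Policy A (J + 34):
  J = 123 + 34 = 157
  F = 11
  H = 160
  B = 229 − 3·157 + 2·11 + 4·160 = 420
Change in B: 420 − 522 = -102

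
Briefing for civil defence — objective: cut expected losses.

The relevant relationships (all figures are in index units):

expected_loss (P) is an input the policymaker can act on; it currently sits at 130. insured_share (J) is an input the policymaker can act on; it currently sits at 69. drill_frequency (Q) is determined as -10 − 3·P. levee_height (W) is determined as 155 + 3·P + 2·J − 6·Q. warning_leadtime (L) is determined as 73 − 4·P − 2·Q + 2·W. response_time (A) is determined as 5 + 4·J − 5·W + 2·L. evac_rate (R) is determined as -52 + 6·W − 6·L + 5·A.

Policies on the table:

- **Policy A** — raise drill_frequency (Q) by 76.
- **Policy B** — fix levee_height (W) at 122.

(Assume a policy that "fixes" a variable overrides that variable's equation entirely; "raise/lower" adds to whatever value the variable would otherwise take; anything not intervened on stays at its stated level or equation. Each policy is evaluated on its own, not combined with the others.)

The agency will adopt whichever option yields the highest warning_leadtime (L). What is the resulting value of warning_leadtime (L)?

5455

Policy A (Q + 76):
  P = 130
  J = 69
  Q = -10 − 3·130 (+76 from intervention) = -324
  W = 155 + 3·130 + 2·69 − 6·(-324) = 2627
  L = 73 − 4·130 − 2·(-324) + 2·2627 = 5455
Policy B (W := 122):
  P = 130
  J = 69
  Q = -10 − 3·130 = -400
  W = 122
  L = 73 − 4·130 − 2·(-400) + 2·122 = 597
Comparing — Policy A: L=5455, Policy B: L=597. Highest is 5455 (Policy A).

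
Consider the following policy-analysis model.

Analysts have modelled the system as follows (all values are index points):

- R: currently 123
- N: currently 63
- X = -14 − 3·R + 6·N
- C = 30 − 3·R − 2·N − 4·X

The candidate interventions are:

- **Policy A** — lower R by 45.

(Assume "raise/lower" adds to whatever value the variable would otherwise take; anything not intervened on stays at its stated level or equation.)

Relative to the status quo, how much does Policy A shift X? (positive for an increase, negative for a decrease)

Baseline:
  R = 123
  N = 63
  X = -14 − 3·123 + 6·63 = -5
Policy A (R − 45):
  R = 123 − 45 = 78
  N = 63
  X = -14 − 3·78 + 6·63 = 130
Change in X: 130 − (-5) = 135

135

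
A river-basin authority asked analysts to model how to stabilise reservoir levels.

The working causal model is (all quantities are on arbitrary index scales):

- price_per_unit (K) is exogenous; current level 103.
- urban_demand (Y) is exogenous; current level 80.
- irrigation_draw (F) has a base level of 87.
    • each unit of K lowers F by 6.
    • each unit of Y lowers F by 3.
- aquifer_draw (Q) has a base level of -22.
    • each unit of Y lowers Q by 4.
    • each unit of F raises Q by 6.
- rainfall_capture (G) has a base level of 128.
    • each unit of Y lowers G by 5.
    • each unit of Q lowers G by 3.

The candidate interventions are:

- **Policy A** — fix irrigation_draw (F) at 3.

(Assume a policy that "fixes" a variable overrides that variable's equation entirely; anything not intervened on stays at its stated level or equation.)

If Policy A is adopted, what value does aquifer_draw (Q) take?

-324

Policy A (F := 3):
  K = 103
  Y = 80
  F = 3
  Q = -22 − 4·80 + 6·3 = -324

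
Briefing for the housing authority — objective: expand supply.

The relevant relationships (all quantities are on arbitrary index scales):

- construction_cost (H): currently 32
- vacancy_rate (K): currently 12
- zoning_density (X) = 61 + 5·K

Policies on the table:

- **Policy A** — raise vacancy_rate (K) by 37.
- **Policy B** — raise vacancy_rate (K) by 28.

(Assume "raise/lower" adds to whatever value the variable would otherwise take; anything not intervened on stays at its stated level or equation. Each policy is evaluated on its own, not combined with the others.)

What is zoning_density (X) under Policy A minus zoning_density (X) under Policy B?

45

Policy A (K + 37):
  K = 12 + 37 = 49
  X = 61 + 5·49 = 306
Policy B (K + 28):
  K = 12 + 28 = 40
  X = 61 + 5·40 = 261
X: 306 − 261 = 45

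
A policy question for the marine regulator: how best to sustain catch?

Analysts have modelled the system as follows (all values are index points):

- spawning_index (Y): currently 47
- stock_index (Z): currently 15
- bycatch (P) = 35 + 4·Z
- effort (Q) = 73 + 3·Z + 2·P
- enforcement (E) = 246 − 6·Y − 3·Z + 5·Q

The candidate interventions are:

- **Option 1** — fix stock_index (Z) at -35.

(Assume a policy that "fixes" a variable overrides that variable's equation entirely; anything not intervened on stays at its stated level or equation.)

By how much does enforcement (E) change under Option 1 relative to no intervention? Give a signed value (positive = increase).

Baseline:
  Y = 47
  Z = 15
  P = 35 + 4·15 = 95
  Q = 73 + 3·15 + 2·95 = 308
  E = 246 − 6·47 − 3·15 + 5·308 = 1459
Option 1 (Z := -35):
  Y = 47
  Z = -35
  P = 35 + 4·(-35) = -105
  Q = 73 + 3·(-35) + 2·(-105) = -242
  E = 246 − 6·47 − 3·(-35) + 5·(-242) = -1141
Change in E: -1141 − 1459 = -2600

-2600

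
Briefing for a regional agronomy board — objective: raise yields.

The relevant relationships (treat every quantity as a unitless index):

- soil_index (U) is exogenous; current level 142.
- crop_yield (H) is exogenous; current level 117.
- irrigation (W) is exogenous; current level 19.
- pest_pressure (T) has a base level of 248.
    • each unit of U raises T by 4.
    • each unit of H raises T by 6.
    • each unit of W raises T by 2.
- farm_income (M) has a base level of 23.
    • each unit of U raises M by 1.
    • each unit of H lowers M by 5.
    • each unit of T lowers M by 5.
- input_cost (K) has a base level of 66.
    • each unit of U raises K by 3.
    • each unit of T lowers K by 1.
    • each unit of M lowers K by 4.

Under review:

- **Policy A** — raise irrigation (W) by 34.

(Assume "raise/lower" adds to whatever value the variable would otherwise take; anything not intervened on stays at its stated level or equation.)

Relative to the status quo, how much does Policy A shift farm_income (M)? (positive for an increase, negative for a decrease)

-340

Baseline:
  U = 142
  H = 117
  W = 19
  T = 248 + 4·142 + 6·117 + 2·19 = 1556
  M = 23 + 142 − 5·117 − 5·1556 = -8200
Policy A (W + 34):
  U = 142
  H = 117
  W = 19 + 34 = 53
  T = 248 + 4·142 + 6·117 + 2·53 = 1624
  M = 23 + 142 − 5·117 − 5·1624 = -8540
Change in M: -8540 − (-8200) = -340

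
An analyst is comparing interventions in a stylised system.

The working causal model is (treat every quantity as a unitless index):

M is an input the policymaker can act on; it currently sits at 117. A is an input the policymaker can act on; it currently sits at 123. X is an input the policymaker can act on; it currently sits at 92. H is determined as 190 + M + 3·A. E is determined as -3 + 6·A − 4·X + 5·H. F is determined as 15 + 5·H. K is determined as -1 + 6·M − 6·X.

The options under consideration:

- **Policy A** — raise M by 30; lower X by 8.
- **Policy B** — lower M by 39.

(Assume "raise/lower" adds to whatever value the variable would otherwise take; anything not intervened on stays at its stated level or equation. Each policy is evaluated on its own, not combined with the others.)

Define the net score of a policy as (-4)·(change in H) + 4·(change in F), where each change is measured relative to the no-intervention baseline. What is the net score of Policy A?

Baseline:
  M = 117
  A = 123
  H = 190 + 117 + 3·123 = 676
  F = 15 + 5·676 = 3395
Policy A (M + 30, X − 8):
  M = 117 + 30 = 147
  A = 123
  H = 190 + 147 + 3·123 = 706
  F = 15 + 5·706 = 3545
ΔH = 706 − 676 = 30; ΔF = 3545 − 3395 = 150
Score = (-4)·30 + 4·150 = 480

480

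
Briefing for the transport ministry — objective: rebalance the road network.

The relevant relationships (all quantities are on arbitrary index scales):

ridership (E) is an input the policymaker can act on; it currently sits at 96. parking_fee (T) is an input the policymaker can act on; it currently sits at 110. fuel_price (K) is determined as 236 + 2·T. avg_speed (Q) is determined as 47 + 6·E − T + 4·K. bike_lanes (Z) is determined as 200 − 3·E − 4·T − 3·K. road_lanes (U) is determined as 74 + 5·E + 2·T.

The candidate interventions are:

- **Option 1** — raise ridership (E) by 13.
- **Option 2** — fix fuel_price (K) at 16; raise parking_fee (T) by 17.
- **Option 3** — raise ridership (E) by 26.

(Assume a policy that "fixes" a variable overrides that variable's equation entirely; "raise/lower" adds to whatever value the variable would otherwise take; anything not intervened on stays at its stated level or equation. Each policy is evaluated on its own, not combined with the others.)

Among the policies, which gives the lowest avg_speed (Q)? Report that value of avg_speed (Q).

560

Option 1 (E + 13):
  E = 96 + 13 = 109
  T = 110
  K = 236 + 2·110 = 456
  Q = 47 + 6·109 − 110 + 4·456 = 2415
Option 2 (K := 16, T + 17):
  E = 96
  T = 110 + 17 = 127
  K = 16
  Q = 47 + 6·96 − 127 + 4·16 = 560
Option 3 (E + 26):
  E = 96 + 26 = 122
  T = 110
  K = 236 + 2·110 = 456
  Q = 47 + 6·122 − 110 + 4·456 = 2493
Comparing — Option 1: Q=2415, Option 2: Q=560, Option 3: Q=2493. Lowest is 560 (Option 2).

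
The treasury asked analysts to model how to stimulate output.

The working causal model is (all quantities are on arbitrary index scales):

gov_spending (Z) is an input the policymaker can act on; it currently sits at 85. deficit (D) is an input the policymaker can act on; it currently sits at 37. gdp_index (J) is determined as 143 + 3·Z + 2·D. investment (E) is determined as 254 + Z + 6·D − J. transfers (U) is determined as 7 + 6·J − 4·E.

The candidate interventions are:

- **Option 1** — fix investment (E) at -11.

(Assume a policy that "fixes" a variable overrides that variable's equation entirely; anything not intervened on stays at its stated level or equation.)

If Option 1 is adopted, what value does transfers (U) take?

Option 1 (E := -11):
  Z = 85
  D = 37
  J = 143 + 3·85 + 2·37 = 472
  E = -11
  U = 7 + 6·472 − 4·(-11) = 2883

2883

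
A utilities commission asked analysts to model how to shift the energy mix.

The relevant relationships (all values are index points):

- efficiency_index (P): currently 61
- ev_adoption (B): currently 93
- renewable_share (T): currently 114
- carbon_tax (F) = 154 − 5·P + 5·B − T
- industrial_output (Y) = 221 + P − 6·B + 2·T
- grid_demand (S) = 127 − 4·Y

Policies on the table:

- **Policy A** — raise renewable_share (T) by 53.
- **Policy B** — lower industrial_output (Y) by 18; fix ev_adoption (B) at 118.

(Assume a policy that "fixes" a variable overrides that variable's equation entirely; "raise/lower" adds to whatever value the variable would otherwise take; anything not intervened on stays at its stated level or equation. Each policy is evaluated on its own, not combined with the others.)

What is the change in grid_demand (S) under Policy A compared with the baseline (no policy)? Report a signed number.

-424

Baseline:
  P = 61
  B = 93
  T = 114
  Y = 221 + 61 − 6·93 + 2·114 = -48
  S = 127 − 4·(-48) = 319
Policy A (T + 53):
  P = 61
  B = 93
  T = 114 + 53 = 167
  Y = 221 + 61 − 6·93 + 2·167 = 58
  S = 127 − 4·58 = -105
Change in S: -105 − 319 = -424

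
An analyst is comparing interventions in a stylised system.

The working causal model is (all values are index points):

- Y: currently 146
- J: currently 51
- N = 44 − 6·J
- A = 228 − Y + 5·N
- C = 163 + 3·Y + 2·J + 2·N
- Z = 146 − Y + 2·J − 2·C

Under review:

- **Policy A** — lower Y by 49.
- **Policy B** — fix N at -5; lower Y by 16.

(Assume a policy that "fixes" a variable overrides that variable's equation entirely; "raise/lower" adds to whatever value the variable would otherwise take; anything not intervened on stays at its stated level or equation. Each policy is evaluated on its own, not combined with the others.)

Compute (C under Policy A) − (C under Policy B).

Policy A (Y − 49):
  Y = 146 − 49 = 97
  J = 51
  N = 44 − 6·51 = -262
  C = 163 + 3·97 + 2·51 + 2·(-262) = 32
Policy B (N := -5, Y − 16):
  Y = 146 − 16 = 130
  J = 51
  N = -5
  C = 163 + 3·130 + 2·51 + 2·(-5) = 645
C: 32 − 645 = -613

-613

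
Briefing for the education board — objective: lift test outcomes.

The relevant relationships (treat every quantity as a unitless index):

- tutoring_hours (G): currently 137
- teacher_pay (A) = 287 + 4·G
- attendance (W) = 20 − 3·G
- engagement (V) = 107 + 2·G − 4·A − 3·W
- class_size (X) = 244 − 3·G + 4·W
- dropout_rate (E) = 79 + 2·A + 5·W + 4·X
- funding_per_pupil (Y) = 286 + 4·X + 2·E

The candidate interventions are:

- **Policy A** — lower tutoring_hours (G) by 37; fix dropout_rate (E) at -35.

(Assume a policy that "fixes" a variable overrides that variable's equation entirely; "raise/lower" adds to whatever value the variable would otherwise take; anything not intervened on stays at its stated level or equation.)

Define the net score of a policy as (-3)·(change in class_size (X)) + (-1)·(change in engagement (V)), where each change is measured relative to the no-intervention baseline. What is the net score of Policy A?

-1850

Baseline:
  G = 137
  A = 287 + 4·137 = 835
  W = 20 − 3·137 = -391
  V = 107 + 2·137 − 4·835 − 3·(-391) = -1786
  X = 244 − 3·137 + 4·(-391) = -1731
Policy A (G − 37, E := -35):
  G = 137 − 37 = 100
  A = 287 + 4·100 = 687
  W = 20 − 3·100 = -280
  V = 107 + 2·100 − 4·687 − 3·(-280) = -1601
  X = 244 − 3·100 + 4·(-280) = -1176
ΔX = -1176 − (-1731) = 555; ΔV = -1601 − (-1786) = 185
Score = (-3)·555 + (-1)·185 = -1850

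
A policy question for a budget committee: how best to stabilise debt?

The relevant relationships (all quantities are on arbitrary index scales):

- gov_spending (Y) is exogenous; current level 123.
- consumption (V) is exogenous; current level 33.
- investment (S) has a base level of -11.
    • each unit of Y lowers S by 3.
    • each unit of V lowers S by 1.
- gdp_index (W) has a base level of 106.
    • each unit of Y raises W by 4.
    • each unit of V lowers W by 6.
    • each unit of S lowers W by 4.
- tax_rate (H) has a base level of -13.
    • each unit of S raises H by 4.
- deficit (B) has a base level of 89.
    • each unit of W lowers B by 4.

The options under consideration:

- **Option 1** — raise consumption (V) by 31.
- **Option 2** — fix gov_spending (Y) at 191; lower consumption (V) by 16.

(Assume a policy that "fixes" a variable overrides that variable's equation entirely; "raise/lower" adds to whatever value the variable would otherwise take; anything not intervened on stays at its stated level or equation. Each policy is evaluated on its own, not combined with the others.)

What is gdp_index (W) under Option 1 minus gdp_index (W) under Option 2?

Option 1 (V + 31):
  Y = 123
  V = 33 + 31 = 64
  S = -11 − 3·123 − 64 = -444
  W = 106 + 4·123 − 6·64 − 4·(-444) = 1990
Option 2 (Y := 191, V − 16):
  Y = 191
  V = 33 − 16 = 17
  S = -11 − 3·191 − 17 = -601
  W = 106 + 4·191 − 6·17 − 4·(-601) = 3172
W: 1990 − 3172 = -1182

-1182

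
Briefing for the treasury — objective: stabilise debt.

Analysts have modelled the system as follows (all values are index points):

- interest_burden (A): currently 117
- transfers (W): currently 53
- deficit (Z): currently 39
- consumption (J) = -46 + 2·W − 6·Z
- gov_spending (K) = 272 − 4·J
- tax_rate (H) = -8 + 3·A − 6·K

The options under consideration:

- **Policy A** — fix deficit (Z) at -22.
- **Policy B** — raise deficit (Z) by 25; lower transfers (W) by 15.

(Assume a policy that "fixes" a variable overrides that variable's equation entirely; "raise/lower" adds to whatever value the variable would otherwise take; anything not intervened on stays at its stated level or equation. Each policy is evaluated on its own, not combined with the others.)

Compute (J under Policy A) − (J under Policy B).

546

Policy A (Z := -22):
  W = 53
  Z = -22
  J = -46 + 2·53 − 6·(-22) = 192
Policy B (Z + 25, W − 15):
  W = 53 − 15 = 38
  Z = 39 + 25 = 64
  J = -46 + 2·38 − 6·64 = -354
J: 192 − (-354) = 546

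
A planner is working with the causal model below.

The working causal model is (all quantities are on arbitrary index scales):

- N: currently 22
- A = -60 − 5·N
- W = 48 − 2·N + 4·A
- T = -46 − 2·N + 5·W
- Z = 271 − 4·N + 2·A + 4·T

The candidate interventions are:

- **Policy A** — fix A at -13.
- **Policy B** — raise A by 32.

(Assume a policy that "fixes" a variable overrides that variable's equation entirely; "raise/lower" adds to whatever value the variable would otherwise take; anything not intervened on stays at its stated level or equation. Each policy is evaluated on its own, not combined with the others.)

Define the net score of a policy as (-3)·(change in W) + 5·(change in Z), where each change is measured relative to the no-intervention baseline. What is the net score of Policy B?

Baseline:
  N = 22
  A = -60 − 5·22 = -170
  W = 48 − 2·22 + 4·(-170) = -676
  T = -46 − 2·22 + 5·(-676) = -3470
  Z = 271 − 4·22 + 2·(-170) + 4·(-3470) = -14037
Policy B (A + 32):
  N = 22
  A = -60 − 5·22 (+32 from intervention) = -138
  W = 48 − 2·22 + 4·(-138) = -548
  T = -46 − 2·22 + 5·(-548) = -2830
  Z = 271 − 4·22 + 2·(-138) + 4·(-2830) = -11413
ΔW = -548 − (-676) = 128; ΔZ = -11413 − (-14037) = 2624
Score = (-3)·128 + 5·2624 = 12736

12736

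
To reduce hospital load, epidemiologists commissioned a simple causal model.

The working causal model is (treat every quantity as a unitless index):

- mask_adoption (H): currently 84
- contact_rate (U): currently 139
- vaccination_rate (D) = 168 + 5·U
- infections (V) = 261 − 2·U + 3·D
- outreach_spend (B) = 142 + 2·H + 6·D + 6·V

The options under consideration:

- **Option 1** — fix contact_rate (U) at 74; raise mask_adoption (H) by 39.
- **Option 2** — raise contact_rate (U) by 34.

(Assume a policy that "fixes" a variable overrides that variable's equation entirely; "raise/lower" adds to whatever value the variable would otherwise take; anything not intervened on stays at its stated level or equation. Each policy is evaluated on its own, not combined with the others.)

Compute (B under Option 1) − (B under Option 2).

-10614

Option 1 (U := 74, H + 39):
  H = 84 + 39 = 123
  U = 74
  D = 168 + 5·74 = 538
  V = 261 − 2·74 + 3·538 = 1727
  B = 142 + 2·123 + 6·538 + 6·1727 = 13978
Option 2 (U + 34):
  H = 84
  U = 139 + 34 = 173
  D = 168 + 5·173 = 1033
  V = 261 − 2·173 + 3·1033 = 3014
  B = 142 + 2·84 + 6·1033 + 6·3014 = 24592
B: 13978 − 24592 = -10614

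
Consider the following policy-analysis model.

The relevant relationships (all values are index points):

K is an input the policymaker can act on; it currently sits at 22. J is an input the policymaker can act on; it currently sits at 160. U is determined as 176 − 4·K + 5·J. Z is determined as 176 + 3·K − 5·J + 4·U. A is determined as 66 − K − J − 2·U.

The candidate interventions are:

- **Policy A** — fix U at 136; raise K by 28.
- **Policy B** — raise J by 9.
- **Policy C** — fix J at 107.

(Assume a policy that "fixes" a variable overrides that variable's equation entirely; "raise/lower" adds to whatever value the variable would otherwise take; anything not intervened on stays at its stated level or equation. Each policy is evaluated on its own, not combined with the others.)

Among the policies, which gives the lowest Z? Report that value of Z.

70

Policy A (U := 136, K + 28):
  K = 22 + 28 = 50
  J = 160
  U = 136
  Z = 176 + 3·50 − 5·160 + 4·136 = 70
Policy B (J + 9):
  K = 22
  J = 160 + 9 = 169
  U = 176 − 4·22 + 5·169 = 933
  Z = 176 + 3·22 − 5·169 + 4·933 = 3129
Policy C (J := 107):
  K = 22
  J = 107
  U = 176 − 4·22 + 5·107 = 623
  Z = 176 + 3·22 − 5·107 + 4·623 = 2199
Comparing — Policy A: Z=70, Policy B: Z=3129, Policy C: Z=2199. Lowest is 70 (Policy A).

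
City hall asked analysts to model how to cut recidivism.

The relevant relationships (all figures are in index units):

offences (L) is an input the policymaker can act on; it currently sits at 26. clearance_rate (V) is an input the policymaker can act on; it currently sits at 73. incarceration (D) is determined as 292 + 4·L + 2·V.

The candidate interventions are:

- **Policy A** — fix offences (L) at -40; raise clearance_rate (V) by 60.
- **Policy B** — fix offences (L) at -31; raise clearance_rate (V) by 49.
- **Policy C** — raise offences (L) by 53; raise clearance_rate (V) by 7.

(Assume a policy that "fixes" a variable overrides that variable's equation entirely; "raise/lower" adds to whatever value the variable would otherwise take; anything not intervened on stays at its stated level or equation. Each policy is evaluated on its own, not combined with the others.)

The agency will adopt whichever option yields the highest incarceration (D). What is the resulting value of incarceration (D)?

Policy A (L := -40, V + 60):
  L = -40
  V = 73 + 60 = 133
  D = 292 + 4·(-40) + 2·133 = 398
Policy B (L := -31, V + 49):
  L = -31
  V = 73 + 49 = 122
  D = 292 + 4·(-31) + 2·122 = 412
Policy C (L + 53, V + 7):
  L = 26 + 53 = 79
  V = 73 + 7 = 80
  D = 292 + 4·79 + 2·80 = 768
Comparing — Policy A: D=398, Policy B: D=412, Policy C: D=768. Highest is 768 (Policy C).

768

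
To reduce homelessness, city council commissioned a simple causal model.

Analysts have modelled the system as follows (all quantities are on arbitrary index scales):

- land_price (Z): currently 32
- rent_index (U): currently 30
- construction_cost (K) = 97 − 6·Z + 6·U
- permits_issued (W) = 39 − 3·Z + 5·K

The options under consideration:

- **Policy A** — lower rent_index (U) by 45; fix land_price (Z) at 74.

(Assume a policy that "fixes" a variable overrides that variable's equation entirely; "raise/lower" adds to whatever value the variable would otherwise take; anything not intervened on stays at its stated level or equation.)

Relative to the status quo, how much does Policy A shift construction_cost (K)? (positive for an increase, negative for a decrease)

Baseline:
  Z = 32
  U = 30
  K = 97 − 6·32 + 6·30 = 85
Policy A (U − 45, Z := 74):
  Z = 74
  U = 30 − 45 = -15
  K = 97 − 6·74 + 6·(-15) = -437
Change in K: -437 − 85 = -522

-522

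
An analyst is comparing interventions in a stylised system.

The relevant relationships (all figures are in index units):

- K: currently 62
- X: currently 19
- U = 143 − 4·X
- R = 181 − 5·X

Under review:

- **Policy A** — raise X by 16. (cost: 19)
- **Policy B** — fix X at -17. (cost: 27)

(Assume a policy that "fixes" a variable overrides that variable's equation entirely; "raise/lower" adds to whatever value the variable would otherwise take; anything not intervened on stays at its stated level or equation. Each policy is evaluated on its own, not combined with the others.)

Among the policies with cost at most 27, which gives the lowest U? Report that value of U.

Policy A (X + 16):
  X = 19 + 16 = 35
  U = 143 − 4·35 = 3
Policy B (X := -17):
  X = -17
  U = 143 − 4·(-17) = 211
Comparing — Policy A: U=3, Policy B: U=211. Lowest is 3 (Policy A).

3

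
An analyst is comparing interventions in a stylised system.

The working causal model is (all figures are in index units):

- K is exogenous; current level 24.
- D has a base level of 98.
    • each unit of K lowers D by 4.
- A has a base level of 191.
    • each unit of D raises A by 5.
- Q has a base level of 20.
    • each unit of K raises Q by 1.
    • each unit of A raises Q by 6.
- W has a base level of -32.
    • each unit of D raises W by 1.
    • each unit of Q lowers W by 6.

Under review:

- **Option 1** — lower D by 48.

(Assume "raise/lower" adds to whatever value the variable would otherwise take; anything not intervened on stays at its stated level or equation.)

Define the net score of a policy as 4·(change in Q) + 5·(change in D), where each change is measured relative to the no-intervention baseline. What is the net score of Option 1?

Baseline:
  K = 24
  D = 98 − 4·24 = 2
  A = 191 + 5·2 = 201
  Q = 20 + 24 + 6·201 = 1250
Option 1 (D − 48):
  K = 24
  D = 98 − 4·24 (−48 from intervention) = -46
  A = 191 + 5·(-46) = -39
  Q = 20 + 24 + 6·(-39) = -190
ΔQ = -190 − 1250 = -1440; ΔD = -46 − 2 = -48
Score = 4·(-1440) + 5·(-48) = -6000

-6000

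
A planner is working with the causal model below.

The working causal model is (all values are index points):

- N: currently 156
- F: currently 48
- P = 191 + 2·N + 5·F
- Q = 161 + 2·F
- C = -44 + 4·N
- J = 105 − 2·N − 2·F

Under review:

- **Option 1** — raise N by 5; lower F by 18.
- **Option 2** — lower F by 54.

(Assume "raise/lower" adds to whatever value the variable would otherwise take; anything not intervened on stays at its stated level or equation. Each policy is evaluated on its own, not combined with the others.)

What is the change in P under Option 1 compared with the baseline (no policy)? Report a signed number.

-80

Baseline:
  N = 156
  F = 48
  P = 191 + 2·156 + 5·48 = 743
Option 1 (N + 5, F − 18):
  N = 156 + 5 = 161
  F = 48 − 18 = 30
  P = 191 + 2·161 + 5·30 = 663
Change in P: 663 − 743 = -80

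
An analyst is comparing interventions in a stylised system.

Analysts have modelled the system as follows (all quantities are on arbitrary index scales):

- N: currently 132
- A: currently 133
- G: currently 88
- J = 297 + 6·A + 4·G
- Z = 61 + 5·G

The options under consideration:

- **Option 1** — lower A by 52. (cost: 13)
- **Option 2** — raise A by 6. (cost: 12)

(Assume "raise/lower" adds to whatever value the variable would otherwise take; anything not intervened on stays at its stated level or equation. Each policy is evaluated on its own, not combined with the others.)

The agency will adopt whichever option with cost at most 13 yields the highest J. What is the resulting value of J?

1483

Option 1 (A − 52):
  A = 133 − 52 = 81
  G = 88
  J = 297 + 6·81 + 4·88 = 1135
Option 2 (A + 6):
  A = 133 + 6 = 139
  G = 88
  J = 297 + 6·139 + 4·88 = 1483
Comparing — Option 1: J=1135, Option 2: J=1483. Highest is 1483 (Option 2).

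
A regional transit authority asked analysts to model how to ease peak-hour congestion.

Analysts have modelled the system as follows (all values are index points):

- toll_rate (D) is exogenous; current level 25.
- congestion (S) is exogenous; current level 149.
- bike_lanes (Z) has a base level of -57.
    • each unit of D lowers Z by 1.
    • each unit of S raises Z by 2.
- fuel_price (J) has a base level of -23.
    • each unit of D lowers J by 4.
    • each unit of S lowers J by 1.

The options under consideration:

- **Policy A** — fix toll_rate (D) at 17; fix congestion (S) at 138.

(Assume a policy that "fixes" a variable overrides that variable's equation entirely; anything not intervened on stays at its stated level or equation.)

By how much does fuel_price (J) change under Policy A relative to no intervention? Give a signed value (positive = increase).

43

Baseline:
  D = 25
  S = 149
  J = -23 − 4·25 − 149 = -272
Policy A (D := 17, S := 138):
  D = 17
  S = 138
  J = -23 − 4·17 − 138 = -229
Change in J: -229 − (-272) = 43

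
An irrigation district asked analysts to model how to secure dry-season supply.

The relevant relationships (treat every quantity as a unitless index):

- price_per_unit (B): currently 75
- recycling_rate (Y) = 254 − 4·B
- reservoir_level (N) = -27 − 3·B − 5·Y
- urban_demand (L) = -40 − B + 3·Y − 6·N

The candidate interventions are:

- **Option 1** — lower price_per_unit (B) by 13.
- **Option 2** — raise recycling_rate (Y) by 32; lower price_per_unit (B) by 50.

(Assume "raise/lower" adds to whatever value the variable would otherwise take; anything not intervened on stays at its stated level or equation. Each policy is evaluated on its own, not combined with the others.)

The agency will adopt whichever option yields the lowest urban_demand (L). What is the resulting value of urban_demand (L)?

Option 1 (B − 13):
  B = 75 − 13 = 62
  Y = 254 − 4·62 = 6
  N = -27 − 3·62 − 5·6 = -243
  L = -40 − 62 + 3·6 − 6·(-243) = 1374
Option 2 (Y + 32, B − 50):
  B = 75 − 50 = 25
  Y = 254 − 4·25 (+32 from intervention) = 186
  N = -27 − 3·25 − 5·186 = -1032
  L = -40 − 25 + 3·186 − 6·(-1032) = 6685
Comparing — Option 1: L=1374, Option 2: L=6685. Lowest is 1374 (Option 1).

1374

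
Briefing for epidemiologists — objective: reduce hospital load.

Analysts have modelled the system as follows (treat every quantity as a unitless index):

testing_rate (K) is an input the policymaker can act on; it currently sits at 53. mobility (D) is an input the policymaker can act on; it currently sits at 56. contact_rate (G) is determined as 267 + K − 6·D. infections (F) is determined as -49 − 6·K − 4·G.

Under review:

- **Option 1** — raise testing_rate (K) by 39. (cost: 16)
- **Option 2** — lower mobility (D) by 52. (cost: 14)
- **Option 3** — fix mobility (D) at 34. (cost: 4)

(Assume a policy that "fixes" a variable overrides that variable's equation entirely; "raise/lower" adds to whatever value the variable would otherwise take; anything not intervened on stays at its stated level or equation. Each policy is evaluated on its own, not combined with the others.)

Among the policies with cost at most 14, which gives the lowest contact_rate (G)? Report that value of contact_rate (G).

116

Option 2 (D − 52):
  K = 53
  D = 56 − 52 = 4
  G = 267 + 53 − 6·4 = 296
Option 3 (D := 34):
  K = 53
  D = 34
  G = 267 + 53 − 6·34 = 116
Comparing — Option 2: G=296, Option 3: G=116. Lowest is 116 (Option 3).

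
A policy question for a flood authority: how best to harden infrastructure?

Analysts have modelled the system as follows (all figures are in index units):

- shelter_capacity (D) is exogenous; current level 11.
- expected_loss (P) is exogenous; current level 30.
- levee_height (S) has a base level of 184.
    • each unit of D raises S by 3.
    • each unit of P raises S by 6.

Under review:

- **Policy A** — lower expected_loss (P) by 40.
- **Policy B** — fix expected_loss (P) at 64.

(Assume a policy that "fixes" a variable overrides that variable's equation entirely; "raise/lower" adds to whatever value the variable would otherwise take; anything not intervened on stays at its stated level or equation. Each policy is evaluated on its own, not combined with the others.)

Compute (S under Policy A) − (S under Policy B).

Policy A (P − 40):
  D = 11
  P = 30 − 40 = -10
  S = 184 + 3·11 + 6·(-10) = 157
Policy B (P := 64):
  D = 11
  P = 64
  S = 184 + 3·11 + 6·64 = 601
S: 157 − 601 = -444

-444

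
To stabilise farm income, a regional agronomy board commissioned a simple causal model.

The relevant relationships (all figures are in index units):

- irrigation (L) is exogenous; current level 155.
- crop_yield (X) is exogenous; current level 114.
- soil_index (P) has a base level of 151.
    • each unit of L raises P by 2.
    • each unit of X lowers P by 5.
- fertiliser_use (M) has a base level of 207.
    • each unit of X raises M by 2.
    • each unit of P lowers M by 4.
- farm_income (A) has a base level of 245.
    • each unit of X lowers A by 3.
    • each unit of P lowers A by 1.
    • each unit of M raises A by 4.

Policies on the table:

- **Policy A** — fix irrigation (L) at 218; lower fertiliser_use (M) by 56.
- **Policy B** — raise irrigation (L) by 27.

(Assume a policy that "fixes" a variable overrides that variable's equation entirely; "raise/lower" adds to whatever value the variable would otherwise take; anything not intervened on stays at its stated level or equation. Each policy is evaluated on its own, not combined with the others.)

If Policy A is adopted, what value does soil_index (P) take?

17

Policy A (L := 218, M − 56):
  L = 218
  X = 114
  P = 151 + 2·218 − 5·114 = 17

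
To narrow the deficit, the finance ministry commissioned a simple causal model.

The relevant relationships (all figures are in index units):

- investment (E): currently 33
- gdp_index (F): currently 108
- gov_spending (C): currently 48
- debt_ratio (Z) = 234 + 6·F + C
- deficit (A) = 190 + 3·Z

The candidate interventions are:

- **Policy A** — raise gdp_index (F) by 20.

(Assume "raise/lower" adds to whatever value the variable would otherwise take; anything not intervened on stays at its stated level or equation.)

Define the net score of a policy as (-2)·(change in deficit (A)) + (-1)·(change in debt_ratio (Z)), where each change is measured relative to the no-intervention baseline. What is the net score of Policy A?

Baseline:
  F = 108
  C = 48
  Z = 234 + 6·108 + 48 = 930
  A = 190 + 3·930 = 2980
Policy A (F + 20):
  F = 108 + 20 = 128
  C = 48
  Z = 234 + 6·128 + 48 = 1050
  A = 190 + 3·1050 = 3340
ΔA = 3340 − 2980 = 360; ΔZ = 1050 − 930 = 120
Score = (-2)·360 + (-1)·120 = -840

-840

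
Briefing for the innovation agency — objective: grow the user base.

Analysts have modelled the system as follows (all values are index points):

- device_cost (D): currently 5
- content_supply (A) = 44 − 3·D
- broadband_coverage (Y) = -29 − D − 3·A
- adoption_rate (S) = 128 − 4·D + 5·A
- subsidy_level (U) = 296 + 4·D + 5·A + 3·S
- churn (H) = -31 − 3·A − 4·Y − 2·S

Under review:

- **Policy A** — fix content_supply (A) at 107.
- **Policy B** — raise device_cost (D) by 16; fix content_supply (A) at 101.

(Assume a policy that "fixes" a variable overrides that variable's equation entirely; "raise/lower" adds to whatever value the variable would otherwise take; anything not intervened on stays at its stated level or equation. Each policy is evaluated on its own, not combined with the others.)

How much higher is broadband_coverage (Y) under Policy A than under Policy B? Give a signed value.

Policy A (A := 107):
  D = 5
  A = 107
  Y = -29 − 5 − 3·107 = -355
Policy B (D + 16, A := 101):
  D = 5 + 16 = 21
  A = 101
  Y = -29 − 21 − 3·101 = -353
Y: -355 − (-353) = -2

-2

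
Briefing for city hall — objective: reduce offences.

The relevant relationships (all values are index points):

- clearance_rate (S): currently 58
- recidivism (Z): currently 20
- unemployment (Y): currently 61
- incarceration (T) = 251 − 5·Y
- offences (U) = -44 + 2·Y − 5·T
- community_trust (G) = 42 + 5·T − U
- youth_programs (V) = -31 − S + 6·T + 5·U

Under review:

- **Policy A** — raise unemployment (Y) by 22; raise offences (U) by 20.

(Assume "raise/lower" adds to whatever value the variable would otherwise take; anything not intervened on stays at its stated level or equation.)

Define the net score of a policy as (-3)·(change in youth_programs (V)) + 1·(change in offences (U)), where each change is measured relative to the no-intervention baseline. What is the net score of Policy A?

Baseline:
  S = 58
  Y = 61
  T = 251 − 5·61 = -54
  U = -44 + 2·61 − 5·(-54) = 348
  V = -31 − 58 + 6·(-54) + 5·348 = 1327
Policy A (Y + 22, U + 20):
  S = 58
  Y = 61 + 22 = 83
  T = 251 − 5·83 = -164
  U = -44 + 2·83 − 5·(-164) (+20 from intervention) = 962
  V = -31 − 58 + 6·(-164) + 5·962 = 3737
ΔV = 3737 − 1327 = 2410; ΔU = 962 − 348 = 614
Score = (-3)·2410 + 1·614 = -6616

-6616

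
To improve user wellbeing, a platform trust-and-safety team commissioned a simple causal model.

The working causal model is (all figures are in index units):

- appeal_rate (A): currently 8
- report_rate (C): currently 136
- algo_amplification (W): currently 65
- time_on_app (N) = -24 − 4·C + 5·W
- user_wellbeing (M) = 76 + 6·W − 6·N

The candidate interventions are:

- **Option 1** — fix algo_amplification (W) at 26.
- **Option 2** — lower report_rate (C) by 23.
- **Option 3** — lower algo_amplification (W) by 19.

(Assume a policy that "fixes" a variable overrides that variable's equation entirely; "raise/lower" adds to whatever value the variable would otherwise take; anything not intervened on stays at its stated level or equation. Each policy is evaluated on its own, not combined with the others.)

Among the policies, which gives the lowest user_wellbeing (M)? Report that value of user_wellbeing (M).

Option 1 (W := 26):
  C = 136
  W = 26
  N = -24 − 4·136 + 5·26 = -438
  M = 76 + 6·26 − 6·(-438) = 2860
Option 2 (C − 23):
  C = 136 − 23 = 113
  W = 65
  N = -24 − 4·113 + 5·65 = -151
  M = 76 + 6·65 − 6·(-151) = 1372
Option 3 (W − 19):
  C = 136
  W = 65 − 19 = 46
  N = -24 − 4·136 + 5·46 = -338
  M = 76 + 6·46 − 6·(-338) = 2380
Comparing — Option 1: M=2860, Option 2: M=1372, Option 3: M=2380. Lowest is 1372 (Option 2).

1372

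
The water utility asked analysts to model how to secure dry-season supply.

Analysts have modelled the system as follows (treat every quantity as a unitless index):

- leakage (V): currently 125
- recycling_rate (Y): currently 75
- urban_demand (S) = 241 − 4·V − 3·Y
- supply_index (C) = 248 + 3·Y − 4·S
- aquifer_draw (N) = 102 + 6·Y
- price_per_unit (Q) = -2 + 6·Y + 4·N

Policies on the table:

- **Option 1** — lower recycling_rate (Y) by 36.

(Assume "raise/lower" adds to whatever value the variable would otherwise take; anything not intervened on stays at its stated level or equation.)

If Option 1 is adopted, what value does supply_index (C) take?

Option 1 (Y − 36):
  V = 125
  Y = 75 − 36 = 39
  S = 241 − 4·125 − 3·39 = -376
  C = 248 + 3·39 − 4·(-376) = 1869

1869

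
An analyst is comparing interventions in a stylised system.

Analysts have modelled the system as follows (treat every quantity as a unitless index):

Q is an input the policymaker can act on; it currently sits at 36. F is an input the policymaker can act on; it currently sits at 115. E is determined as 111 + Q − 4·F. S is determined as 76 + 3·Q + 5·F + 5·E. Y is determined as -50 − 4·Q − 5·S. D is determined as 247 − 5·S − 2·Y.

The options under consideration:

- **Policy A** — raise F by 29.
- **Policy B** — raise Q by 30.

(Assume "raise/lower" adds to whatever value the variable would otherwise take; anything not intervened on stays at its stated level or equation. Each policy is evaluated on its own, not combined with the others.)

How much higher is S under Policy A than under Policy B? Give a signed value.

Policy A (F + 29):
  Q = 36
  F = 115 + 29 = 144
  E = 111 + 36 − 4·144 = -429
  S = 76 + 3·36 + 5·144 + 5·(-429) = -1241
Policy B (Q + 30):
  Q = 36 + 30 = 66
  F = 115
  E = 111 + 66 − 4·115 = -283
  S = 76 + 3·66 + 5·115 + 5·(-283) = -566
S: -1241 − (-566) = -675

-675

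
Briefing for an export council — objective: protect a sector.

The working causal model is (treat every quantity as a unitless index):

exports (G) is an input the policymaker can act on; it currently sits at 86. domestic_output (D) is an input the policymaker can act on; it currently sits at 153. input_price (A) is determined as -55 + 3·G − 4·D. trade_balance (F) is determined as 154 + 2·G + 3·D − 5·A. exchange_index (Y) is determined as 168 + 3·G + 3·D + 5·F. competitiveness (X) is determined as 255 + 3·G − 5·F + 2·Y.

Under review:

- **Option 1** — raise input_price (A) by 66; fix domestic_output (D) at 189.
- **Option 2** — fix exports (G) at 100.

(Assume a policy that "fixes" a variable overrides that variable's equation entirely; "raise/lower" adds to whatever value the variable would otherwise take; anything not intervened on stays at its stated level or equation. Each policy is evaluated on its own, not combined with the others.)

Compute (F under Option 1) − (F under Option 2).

680

Option 1 (A + 66, D := 189):
  G = 86
  D = 189
  A = -55 + 3·86 − 4·189 (+66 from intervention) = -487
  F = 154 + 2·86 + 3·189 − 5·(-487) = 3328
Option 2 (G := 100):
  G = 100
  D = 153
  A = -55 + 3·100 − 4·153 = -367
  F = 154 + 2·100 + 3·153 − 5·(-367) = 2648
F: 3328 − 2648 = 680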